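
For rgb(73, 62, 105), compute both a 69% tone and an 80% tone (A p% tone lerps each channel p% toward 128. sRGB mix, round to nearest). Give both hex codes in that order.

#6F6C79, #75737B

69% tone:
  R: 73 + 37.95 = 110.95 → 111
  G: 62 + 45.54 = 107.54 → 108
  B: 105 + 15.87 = 120.87 → 121
  → #6F6C79
80% tone:
  R: 73 + 0.8×(128−73) = 73 + 44 = 117 → 117
  G: 62 + 52.8 = 114.8 → 115
  B: 105 + 0.8×(128−105) = 105 + 18.4 = 123.4 → 123
  → #75737B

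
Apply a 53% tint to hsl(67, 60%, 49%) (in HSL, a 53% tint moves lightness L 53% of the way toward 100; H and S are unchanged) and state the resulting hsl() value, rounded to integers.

hsl(67, 60%, 76%)

L moves 53% from 49 toward 100: 49 + 27.03 = 76.03 → 76.
H and S are unchanged.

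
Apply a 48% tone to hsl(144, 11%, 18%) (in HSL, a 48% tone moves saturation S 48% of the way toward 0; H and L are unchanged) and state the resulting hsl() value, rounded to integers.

hsl(144, 6%, 18%)

S moves 48% from 11 toward 0: 11 − 5.28 = 5.72 → 6.
H and L are unchanged.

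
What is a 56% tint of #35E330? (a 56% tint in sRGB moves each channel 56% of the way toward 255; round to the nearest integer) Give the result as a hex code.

#A6F3A4

#35E330 is rgb(53, 227, 48).
A 56% tint moves each channel 56% toward 255:
  R: 53 + 0.56×(255−53) = 53 + 113.12 = 166.12 → 166
  G: 227 + 0.56×(255−227) = 227 + 15.68 = 242.68 → 243
  B: 48 + 115.92 = 163.92 → 164
rgb(166, 243, 164) = #A6F3A4.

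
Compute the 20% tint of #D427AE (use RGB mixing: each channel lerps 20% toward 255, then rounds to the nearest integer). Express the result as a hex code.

#DD52BE

#D427AE is rgb(212, 39, 174).
Lerp each channel 20% toward 255:
  R: 212 + 0.2×(255−212) = 212 + 8.6 = 220.6 → 221
  G: 39 + 0.2×(255−39) = 39 + 43.2 = 82.2 → 82
  B: 174 + 16.2 = 190.2 → 190
rgb(221, 82, 190) = #DD52BE.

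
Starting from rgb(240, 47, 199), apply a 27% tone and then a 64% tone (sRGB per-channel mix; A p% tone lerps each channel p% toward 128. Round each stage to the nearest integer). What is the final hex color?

#9E6B93

A 27% tone moves each channel 27% toward 128:
  R: 240 − 30.24 = 209.76 → 210
  G: 47 + 21.87 = 68.87 → 69
  B: 199 + 0.27×(128−199) = 199 − 19.17 = 179.83 → 180
After the tone: rgb(210, 69, 180) = #D245B4.
A 64% tone moves each channel 64% toward 128:
  R: 210 + 0.64×(128−210) = 210 − 52.48 = 157.52 → 158
  G: 69 + 0.64×(128−69) = 69 + 37.76 = 106.76 → 107
  B: 180 + 0.64×(128−180) = 180 − 33.28 = 146.72 → 147
rgb(158, 107, 147) = #9E6B93.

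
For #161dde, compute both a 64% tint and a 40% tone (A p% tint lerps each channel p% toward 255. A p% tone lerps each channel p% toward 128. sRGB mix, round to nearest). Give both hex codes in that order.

#161dde is rgb(22, 29, 222).
64% tint:
  R: 22 + 0.64×(255−22) = 22 + 149.12 = 171.12 → 171
  G: 29 + 0.64×(255−29) = 29 + 144.64 = 173.64 → 174
  B: 222 + 21.12 = 243.12 → 243
  → #abaef3
40% tone:
  R: 22 + 42.4 = 64.4 → 64
  G: 29 + 0.4×(128−29) = 29 + 39.6 = 68.6 → 69
  B: 222 + 0.4×(128−222) = 222 − 37.6 = 184.4 → 184
  → #4045b8

#abaef3, #4045b8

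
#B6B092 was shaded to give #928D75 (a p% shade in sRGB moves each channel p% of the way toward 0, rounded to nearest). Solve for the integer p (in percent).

20%

#B6B092 is rgb(182, 176, 146); #928D75 is rgb(146, 141, 117).
On the R channel (widest range): 146 ≈ 182 + (p/100)(0 − 182), so p ≈ 100×(146 − 182)/(0 − 182) = -3600/-182 = 19.78.
p = 20 reproduces all three channels after rounding.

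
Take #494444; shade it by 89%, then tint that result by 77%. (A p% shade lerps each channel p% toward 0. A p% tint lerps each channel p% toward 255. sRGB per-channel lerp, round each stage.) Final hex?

#C6C6C6

#494444 is rgb(73, 68, 68).
Lerp each channel 89% toward 0:
  R: 73 + 0.89×(0−73) = 73 − 64.97 = 8.03 → 8
  G: 68 + 0.89×(0−68) = 68 − 60.52 = 7.48 → 7
  B: 68 − 60.52 = 7.48 → 7
After the shade: rgb(8, 7, 7) = #080707.
A 77% tint moves each channel 77% toward 255:
  R: 8 + 190.19 = 198.19 → 198
  G: 7 + 0.77×(255−7) = 7 + 190.96 = 197.96 → 198
  B: 7 + 0.77×(255−7) = 7 + 190.96 = 197.96 → 198
rgb(198, 198, 198) = #C6C6C6.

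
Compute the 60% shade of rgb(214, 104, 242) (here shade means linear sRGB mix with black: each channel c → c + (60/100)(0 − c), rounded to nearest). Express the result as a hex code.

#562a61

Lerp each channel 60% toward 0:
  R: 214 + 0.6×(0−214) = 214 − 128.4 = 85.6 → 86
  G: 104 − 62.4 = 41.6 → 42
  B: 242 + 0.6×(0−242) = 242 − 145.2 = 96.8 → 97
rgb(86, 42, 97) = #562a61.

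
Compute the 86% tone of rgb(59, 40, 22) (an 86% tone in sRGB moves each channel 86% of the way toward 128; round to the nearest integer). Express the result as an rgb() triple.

Lerp each channel 86% toward 128:
  R: 59 + 59.34 = 118.34 → 118
  G: 40 + 75.68 = 115.68 → 116
  B: 22 + 0.86×(128−22) = 22 + 91.16 = 113.16 → 113

rgb(118, 116, 113)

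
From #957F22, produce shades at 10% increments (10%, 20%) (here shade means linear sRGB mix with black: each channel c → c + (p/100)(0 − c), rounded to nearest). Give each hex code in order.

#957F22 is rgb(149, 127, 34).
10%: (149 − 14.9 = 134.1→134, 127 − 12.7 = 114.3→114, 34 − 3.4 = 30.6→31) → #86721F
20%: (149 − 29.8 = 119.2→119, 127 − 25.4 = 101.6→102, 34 − 6.8 = 27.2→27) → #77661B

#86721F, #77661B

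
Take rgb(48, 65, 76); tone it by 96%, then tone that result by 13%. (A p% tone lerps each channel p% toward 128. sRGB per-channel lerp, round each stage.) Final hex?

Lerp each channel 96% toward 128:
  R: 48 + 0.96×(128−48) = 48 + 76.8 = 124.8 → 125
  G: 65 + 0.96×(128−65) = 65 + 60.48 = 125.48 → 125
  B: 76 + 0.96×(128−76) = 76 + 49.92 = 125.92 → 126
After the tone: rgb(125, 125, 126) = #7d7d7e.
Lerp each channel 13% toward 128:
  R: 125 + 0.13×(128−125) = 125 + 0.39 = 125.39 → 125
  G: 125 + 0.39 = 125.39 → 125
  B: 126 + 0.13×(128−126) = 126 + 0.26 = 126.26 → 126
rgb(125, 125, 126) = #7d7d7e.

#7d7d7e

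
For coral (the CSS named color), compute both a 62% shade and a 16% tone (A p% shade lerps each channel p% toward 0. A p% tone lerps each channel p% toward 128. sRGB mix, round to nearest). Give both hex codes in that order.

CSS coral is rgb(255, 127, 80).
62% shade:
  R: 255 + 0.62×(0−255) = 255 − 158.1 = 96.9 → 97
  G: 127 + 0.62×(0−127) = 127 − 78.74 = 48.26 → 48
  B: 80 + 0.62×(0−80) = 80 − 49.6 = 30.4 → 30
  → #61301E
16% tone:
  R: 255 + 0.16×(128−255) = 255 − 20.32 = 234.68 → 235
  G: 127 + 0.16 = 127.16 → 127
  B: 80 + 7.68 = 87.68 → 88
  → #EB7F58

#61301E, #EB7F58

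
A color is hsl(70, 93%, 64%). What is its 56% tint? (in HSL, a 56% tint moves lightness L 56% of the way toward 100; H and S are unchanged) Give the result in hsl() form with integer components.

L moves 56% from 64 toward 100: 64 + 20.16 = 84.16 → 84.
H and S are unchanged.

hsl(70, 93%, 84%)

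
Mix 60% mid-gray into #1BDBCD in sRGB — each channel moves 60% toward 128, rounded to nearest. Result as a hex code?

#58A49F

#1BDBCD is rgb(27, 219, 205).
A 60% tone moves each channel 60% toward 128:
  R: 27 + 60.6 = 87.6 → 88
  G: 219 − 54.6 = 164.4 → 164
  B: 205 + 0.6×(128−205) = 205 − 46.2 = 158.8 → 159
rgb(88, 164, 159) = #58A49F.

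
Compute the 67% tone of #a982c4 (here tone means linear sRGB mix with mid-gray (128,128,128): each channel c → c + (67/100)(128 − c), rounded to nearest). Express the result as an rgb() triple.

rgb(142, 129, 150)

#a982c4 is rgb(169, 130, 196).
A 67% tone moves each channel 67% toward 128:
  R: 169 + 0.67×(128−169) = 169 − 27.47 = 141.53 → 142
  G: 130 + 0.67×(128−130) = 130 − 1.34 = 128.66 → 129
  B: 196 + 0.67×(128−196) = 196 − 45.56 = 150.44 → 150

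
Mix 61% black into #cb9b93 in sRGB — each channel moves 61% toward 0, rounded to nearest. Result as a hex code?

#cb9b93 is rgb(203, 155, 147).
Per channel, c → c + 0.61(0 − c):
  R: 203 + 0.61×(0−203) = 203 − 123.83 = 79.17 → 79
  G: 155 + 0.61×(0−155) = 155 − 94.55 = 60.45 → 60
  B: 147 + 0.61×(0−147) = 147 − 89.67 = 57.33 → 57
rgb(79, 60, 57) = #4f3c39.

#4f3c39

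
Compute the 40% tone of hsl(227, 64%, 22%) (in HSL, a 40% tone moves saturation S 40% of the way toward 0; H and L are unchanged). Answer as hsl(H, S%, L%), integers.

hsl(227, 38%, 22%)

S moves 40% from 64 toward 0: 64 − 25.6 = 38.4 → 38.
H and L are unchanged.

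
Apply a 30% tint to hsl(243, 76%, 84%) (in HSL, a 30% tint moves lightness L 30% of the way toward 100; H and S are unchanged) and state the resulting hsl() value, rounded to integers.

hsl(243, 76%, 89%)

L moves 30% from 84 toward 100: 84 + 4.8 = 88.8 → 89.
H and S are unchanged.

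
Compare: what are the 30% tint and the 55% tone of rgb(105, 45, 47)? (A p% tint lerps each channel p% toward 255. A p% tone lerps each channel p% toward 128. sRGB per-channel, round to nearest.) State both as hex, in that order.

30% tint:
  R: 105 + 45 = 150 → 150
  G: 45 + 0.3×(255−45) = 45 + 63 = 108 → 108
  B: 47 + 0.3×(255−47) = 47 + 62.4 = 109.4 → 109
  → #966C6D
55% tone:
  R: 105 + 12.65 = 117.65 → 118
  G: 45 + 45.65 = 90.65 → 91
  B: 47 + 0.55×(128−47) = 47 + 44.55 = 91.55 → 92
  → #765B5C

#966C6D, #765B5C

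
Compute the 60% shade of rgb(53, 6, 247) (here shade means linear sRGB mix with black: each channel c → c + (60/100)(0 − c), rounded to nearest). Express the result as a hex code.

A 60% shade moves each channel 60% toward 0:
  R: 53 + 0.6×(0−53) = 53 − 31.8 = 21.2 → 21
  G: 6 − 3.6 = 2.4 → 2
  B: 247 + 0.6×(0−247) = 247 − 148.2 = 98.8 → 99
rgb(21, 2, 99) = #150263.

#150263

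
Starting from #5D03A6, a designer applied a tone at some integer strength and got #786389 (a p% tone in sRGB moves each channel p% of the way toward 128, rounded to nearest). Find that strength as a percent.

#5D03A6 is rgb(93, 3, 166); #786389 is rgb(120, 99, 137).
On the G channel (widest range): 99 ≈ 3 + (p/100)(128 − 3), so p ≈ 100×(99 − 3)/(128 − 3) = 9600/125 = 76.80.
p = 77 reproduces all three channels after rounding.

77%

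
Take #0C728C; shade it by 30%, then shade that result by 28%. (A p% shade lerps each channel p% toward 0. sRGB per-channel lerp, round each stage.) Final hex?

#063A47

#0C728C is rgb(12, 114, 140).
Lerp each channel 30% toward 0:
  R: 12 + 0.3×(0−12) = 12 − 3.6 = 8.4 → 8
  G: 114 + 0.3×(0−114) = 114 − 34.2 = 79.8 → 80
  B: 140 − 42 = 98 → 98
After the shade: rgb(8, 80, 98) = #085062.
Lerp each channel 28% toward 0:
  R: 8 + 0.28×(0−8) = 8 − 2.24 = 5.76 → 6
  G: 80 − 22.4 = 57.6 → 58
  B: 98 + 0.28×(0−98) = 98 − 27.44 = 70.56 → 71
rgb(6, 58, 71) = #063A47.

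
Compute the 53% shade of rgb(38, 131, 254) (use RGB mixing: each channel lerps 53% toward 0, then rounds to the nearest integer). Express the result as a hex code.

Per channel, c → c + 0.53(0 − c):
  R: 38 + 0.53×(0−38) = 38 − 20.14 = 17.86 → 18
  G: 131 + 0.53×(0−131) = 131 − 69.43 = 61.57 → 62
  B: 254 + 0.53×(0−254) = 254 − 134.62 = 119.38 → 119
rgb(18, 62, 119) = #123E77.

#123E77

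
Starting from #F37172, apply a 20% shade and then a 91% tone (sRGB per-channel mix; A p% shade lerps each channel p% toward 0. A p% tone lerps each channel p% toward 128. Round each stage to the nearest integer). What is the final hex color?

#F37172 is rgb(243, 113, 114).
Lerp each channel 20% toward 0:
  R: 243 − 48.6 = 194.4 → 194
  G: 113 + 0.2×(0−113) = 113 − 22.6 = 90.4 → 90
  B: 114 + 0.2×(0−114) = 114 − 22.8 = 91.2 → 91
After the shade: rgb(194, 90, 91) = #C25A5B.
Lerp each channel 91% toward 128:
  R: 194 + 0.91×(128−194) = 194 − 60.06 = 133.94 → 134
  G: 90 + 34.58 = 124.58 → 125
  B: 91 + 0.91×(128−91) = 91 + 33.67 = 124.67 → 125
rgb(134, 125, 125) = #867D7D.

#867D7D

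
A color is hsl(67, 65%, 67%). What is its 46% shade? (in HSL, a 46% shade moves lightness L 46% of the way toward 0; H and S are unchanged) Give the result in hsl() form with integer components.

hsl(67, 65%, 36%)

L moves 46% from 67 toward 0: 67 − 30.82 = 36.18 → 36.
H and S are unchanged.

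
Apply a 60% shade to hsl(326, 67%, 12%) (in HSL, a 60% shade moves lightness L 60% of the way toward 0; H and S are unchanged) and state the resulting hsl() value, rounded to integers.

hsl(326, 67%, 5%)

L moves 60% from 12 toward 0: 12 − 7.2 = 4.8 → 5.
H and S are unchanged.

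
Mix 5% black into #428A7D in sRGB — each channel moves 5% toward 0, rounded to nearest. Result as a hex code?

#428A7D is rgb(66, 138, 125).
Per channel, c → c + 0.05(0 − c):
  R: 66 − 3.3 = 62.7 → 63
  G: 138 + 0.05×(0−138) = 138 − 6.9 = 131.1 → 131
  B: 125 − 6.25 = 118.75 → 119
rgb(63, 131, 119) = #3F8377.

#3F8377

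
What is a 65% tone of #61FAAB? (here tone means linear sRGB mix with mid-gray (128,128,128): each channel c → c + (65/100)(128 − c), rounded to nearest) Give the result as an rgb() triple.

#61FAAB is rgb(97, 250, 171).
Lerp each channel 65% toward 128:
  R: 97 + 0.65×(128−97) = 97 + 20.15 = 117.15 → 117
  G: 250 + 0.65×(128−250) = 250 − 79.3 = 170.7 → 171
  B: 171 + 0.65×(128−171) = 171 − 27.95 = 143.05 → 143

rgb(117, 171, 143)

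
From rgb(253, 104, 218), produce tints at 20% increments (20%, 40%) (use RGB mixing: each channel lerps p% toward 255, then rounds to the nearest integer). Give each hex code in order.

20%: (253→253, 104 + 30.2 = 134.2→134, 218 + 7.4 = 225.4→225) → #fd86e1
40%: (253 + 0.8 = 253.8→254, 104 + 60.4 = 164.4→164, 218 + 14.8 = 232.8→233) → #fea4e9

#fd86e1, #fea4e9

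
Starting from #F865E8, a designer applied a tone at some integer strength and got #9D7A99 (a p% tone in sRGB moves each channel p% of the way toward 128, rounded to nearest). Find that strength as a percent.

76%

#F865E8 is rgb(248, 101, 232); #9D7A99 is rgb(157, 122, 153).
On the R channel (widest range): 157 ≈ 248 + (p/100)(128 − 248), so p ≈ 100×(157 − 248)/(128 − 248) = -9100/-120 = 75.83.
p = 76 reproduces all three channels after rounding.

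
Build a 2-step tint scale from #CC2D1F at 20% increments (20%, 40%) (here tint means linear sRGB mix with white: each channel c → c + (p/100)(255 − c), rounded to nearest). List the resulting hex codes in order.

#D6574C, #E08179

#CC2D1F is rgb(204, 45, 31).
20%: (204 + 10.2 = 214.2→214, 45 + 42 = 87→87, 31 + 44.8 = 75.8→76) → #D6574C
40%: (204 + 20.4 = 224.4→224, 45 + 84 = 129→129, 31 + 89.6 = 120.6→121) → #E08179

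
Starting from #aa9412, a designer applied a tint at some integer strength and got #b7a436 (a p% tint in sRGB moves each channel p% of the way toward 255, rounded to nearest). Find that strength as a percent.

15%

#aa9412 is rgb(170, 148, 18); #b7a436 is rgb(183, 164, 54).
On the B channel (widest range): 54 ≈ 18 + (p/100)(255 − 18), so p ≈ 100×(54 − 18)/(255 − 18) = 3600/237 = 15.19.
p = 15 reproduces all three channels after rounding.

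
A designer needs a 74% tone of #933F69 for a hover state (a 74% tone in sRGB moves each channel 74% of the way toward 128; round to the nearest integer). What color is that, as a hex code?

#856F7A

#933F69 is rgb(147, 63, 105).
Per channel, c → c + 0.74(128 − c):
  R: 147 + 0.74×(128−147) = 147 − 14.06 = 132.94 → 133
  G: 63 + 48.1 = 111.1 → 111
  B: 105 + 17.02 = 122.02 → 122
rgb(133, 111, 122) = #856F7A.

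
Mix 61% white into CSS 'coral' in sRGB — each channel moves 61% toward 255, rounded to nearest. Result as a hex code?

CSS coral is rgb(255, 127, 80).
A 61% tint moves each channel 61% toward 255:
  R: 255 + 0.61×(255−255) = 255 + 0 = 255 → 255
  G: 127 + 78.08 = 205.08 → 205
  B: 80 + 0.61×(255−80) = 80 + 106.75 = 186.75 → 187
rgb(255, 205, 187) = #FFCDBB.

#FFCDBB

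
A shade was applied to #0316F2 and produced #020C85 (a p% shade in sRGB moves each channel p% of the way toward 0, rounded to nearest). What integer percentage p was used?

#0316F2 is rgb(3, 22, 242); #020C85 is rgb(2, 12, 133).
On the B channel (widest range): 133 ≈ 242 + (p/100)(0 − 242), so p ≈ 100×(133 − 242)/(0 − 242) = -10900/-242 = 45.04.
p = 45 reproduces all three channels after rounding.

45%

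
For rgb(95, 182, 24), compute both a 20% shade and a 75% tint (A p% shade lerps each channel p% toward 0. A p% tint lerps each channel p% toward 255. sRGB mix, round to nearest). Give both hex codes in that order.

#4C9213, #D7EDC5

20% shade:
  R: 95 − 19 = 76 → 76
  G: 182 − 36.4 = 145.6 → 146
  B: 24 − 4.8 = 19.2 → 19
  → #4C9213
75% tint:
  R: 95 + 0.75×(255−95) = 95 + 120 = 215 → 215
  G: 182 + 0.75×(255−182) = 182 + 54.75 = 236.75 → 237
  B: 24 + 0.75×(255−24) = 24 + 173.25 = 197.25 → 197
  → #D7EDC5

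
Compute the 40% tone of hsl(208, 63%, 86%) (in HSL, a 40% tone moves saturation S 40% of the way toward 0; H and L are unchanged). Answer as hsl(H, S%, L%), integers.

hsl(208, 38%, 86%)

S moves 40% from 63 toward 0: 63 − 25.2 = 37.8 → 38.
H and L are unchanged.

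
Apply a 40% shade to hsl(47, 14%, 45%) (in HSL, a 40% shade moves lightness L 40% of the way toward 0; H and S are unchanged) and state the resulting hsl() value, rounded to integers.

L moves 40% from 45 toward 0: 45 − 18 = 27 → 27.
H and S are unchanged.

hsl(47, 14%, 27%)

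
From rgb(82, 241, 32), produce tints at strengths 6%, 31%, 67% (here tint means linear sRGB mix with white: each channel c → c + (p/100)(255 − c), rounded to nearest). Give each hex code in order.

#5CF22D, #88F565, #C6FAB5

6%: (82 + 10.38 = 92.38→92, 241 + 0.84 = 241.84→242, 32 + 13.38 = 45.38→45) → #5CF22D
31%: (82 + 53.63 = 135.63→136, 241 + 4.34 = 245.34→245, 32 + 69.13 = 101.13→101) → #88F565
67%: (82 + 115.91 = 197.91→198, 241 + 9.38 = 250.38→250, 32 + 149.41 = 181.41→181) → #C6FAB5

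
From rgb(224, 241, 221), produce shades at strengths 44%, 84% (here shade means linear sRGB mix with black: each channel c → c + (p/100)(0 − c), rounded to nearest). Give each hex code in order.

44%: (224 − 98.56 = 125.44→125, 241 − 106.04 = 134.96→135, 221 − 97.24 = 123.76→124) → #7D877C
84%: (224 − 188.16 = 35.84→36, 241 − 202.44 = 38.56→39, 221 − 185.64 = 35.36→35) → #242723

#7D877C, #242723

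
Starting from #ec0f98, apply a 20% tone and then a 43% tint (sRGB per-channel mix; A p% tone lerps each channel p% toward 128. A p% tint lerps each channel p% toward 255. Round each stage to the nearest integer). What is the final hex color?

#ec0f98 is rgb(236, 15, 152).
A 20% tone moves each channel 20% toward 128:
  R: 236 − 21.6 = 214.4 → 214
  G: 15 + 22.6 = 37.6 → 38
  B: 152 + 0.2×(128−152) = 152 − 4.8 = 147.2 → 147
After the tone: rgb(214, 38, 147) = #d62693.
Lerp each channel 43% toward 255:
  R: 214 + 0.43×(255−214) = 214 + 17.63 = 231.63 → 232
  G: 38 + 93.31 = 131.31 → 131
  B: 147 + 46.44 = 193.44 → 193
rgb(232, 131, 193) = #e883c1.

#e883c1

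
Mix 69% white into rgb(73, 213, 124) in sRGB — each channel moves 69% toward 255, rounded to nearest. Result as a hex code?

Per channel, c → c + 0.69(255 − c):
  R: 73 + 0.69×(255−73) = 73 + 125.58 = 198.58 → 199
  G: 213 + 28.98 = 241.98 → 242
  B: 124 + 90.39 = 214.39 → 214
rgb(199, 242, 214) = #C7F2D6.

#C7F2D6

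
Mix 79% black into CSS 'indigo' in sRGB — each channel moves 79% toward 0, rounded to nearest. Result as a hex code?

#10001b

CSS indigo is rgb(75, 0, 130).
A 79% shade moves each channel 79% toward 0:
  R: 75 + 0.79×(0−75) = 75 − 59.25 = 15.75 → 16
  G: 0 + 0.79×(0−0) = 0 + 0 = 0 → 0
  B: 130 − 102.7 = 27.3 → 27
rgb(16, 0, 27) = #10001b.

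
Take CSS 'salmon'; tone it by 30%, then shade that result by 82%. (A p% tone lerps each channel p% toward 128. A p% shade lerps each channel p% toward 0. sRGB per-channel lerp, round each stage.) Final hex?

#261715

CSS salmon is rgb(250, 128, 114).
Lerp each channel 30% toward 128:
  R: 250 + 0.3×(128−250) = 250 − 36.6 = 213.4 → 213
  G: 128 + 0.3×(128−128) = 128 + 0 = 128 → 128
  B: 114 + 4.2 = 118.2 → 118
After the tone: rgb(213, 128, 118) = #D58076.
Per channel, c → c + 0.82(0 − c):
  R: 213 + 0.82×(0−213) = 213 − 174.66 = 38.34 → 38
  G: 128 − 104.96 = 23.04 → 23
  B: 118 + 0.82×(0−118) = 118 − 96.76 = 21.24 → 21
rgb(38, 23, 21) = #261715.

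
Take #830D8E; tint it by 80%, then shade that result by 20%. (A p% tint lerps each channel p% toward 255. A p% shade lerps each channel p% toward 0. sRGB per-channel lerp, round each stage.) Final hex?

#B8A6BA

#830D8E is rgb(131, 13, 142).
An 80% tint moves each channel 80% toward 255:
  R: 131 + 99.2 = 230.2 → 230
  G: 13 + 0.8×(255−13) = 13 + 193.6 = 206.6 → 207
  B: 142 + 0.8×(255−142) = 142 + 90.4 = 232.4 → 232
After the tint: rgb(230, 207, 232) = #E6CFE8.
Lerp each channel 20% toward 0:
  R: 230 − 46 = 184 → 184
  G: 207 − 41.4 = 165.6 → 166
  B: 232 − 46.4 = 185.6 → 186
rgb(184, 166, 186) = #B8A6BA.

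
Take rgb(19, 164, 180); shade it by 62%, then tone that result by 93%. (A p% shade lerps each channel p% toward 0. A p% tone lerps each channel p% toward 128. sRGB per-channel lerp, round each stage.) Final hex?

A 62% shade moves each channel 62% toward 0:
  R: 19 − 11.78 = 7.22 → 7
  G: 164 + 0.62×(0−164) = 164 − 101.68 = 62.32 → 62
  B: 180 + 0.62×(0−180) = 180 − 111.6 = 68.4 → 68
After the shade: rgb(7, 62, 68) = #073e44.
Lerp each channel 93% toward 128:
  R: 7 + 0.93×(128−7) = 7 + 112.53 = 119.53 → 120
  G: 62 + 61.38 = 123.38 → 123
  B: 68 + 55.8 = 123.8 → 124
rgb(120, 123, 124) = #787b7c.

#787b7c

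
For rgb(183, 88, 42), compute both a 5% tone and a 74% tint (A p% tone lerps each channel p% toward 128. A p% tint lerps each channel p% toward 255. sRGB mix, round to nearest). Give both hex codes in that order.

5% tone:
  R: 183 + 0.05×(128−183) = 183 − 2.75 = 180.25 → 180
  G: 88 + 2 = 90 → 90
  B: 42 + 0.05×(128−42) = 42 + 4.3 = 46.3 → 46
  → #B45A2E
74% tint:
  R: 183 + 53.28 = 236.28 → 236
  G: 88 + 123.58 = 211.58 → 212
  B: 42 + 157.62 = 199.62 → 200
  → #ECD4C8

#B45A2E, #ECD4C8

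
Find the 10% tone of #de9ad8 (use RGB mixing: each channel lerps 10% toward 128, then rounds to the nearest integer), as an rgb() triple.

#de9ad8 is rgb(222, 154, 216).
Per channel, c → c + 0.1(128 − c):
  R: 222 − 9.4 = 212.6 → 213
  G: 154 + 0.1×(128−154) = 154 − 2.6 = 151.4 → 151
  B: 216 − 8.8 = 207.2 → 207

rgb(213, 151, 207)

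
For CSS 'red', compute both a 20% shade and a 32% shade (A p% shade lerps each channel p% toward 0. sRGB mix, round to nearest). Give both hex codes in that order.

CSS red is rgb(255, 0, 0).
20% shade:
  R: 255 + 0.2×(0−255) = 255 − 51 = 204 → 204
  G: 0 + 0 = 0 → 0
  B: 0 + 0 = 0 → 0
  → #cc0000
32% shade:
  R: 255 + 0.32×(0−255) = 255 − 81.6 = 173.4 → 173
  G: 0 + 0 = 0 → 0
  B: 0 + 0 = 0 → 0
  → #ad0000

#cc0000, #ad0000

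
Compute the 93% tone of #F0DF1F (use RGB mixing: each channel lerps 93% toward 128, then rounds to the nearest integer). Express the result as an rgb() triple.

rgb(136, 135, 121)

#F0DF1F is rgb(240, 223, 31).
Per channel, c → c + 0.93(128 − c):
  R: 240 + 0.93×(128−240) = 240 − 104.16 = 135.84 → 136
  G: 223 + 0.93×(128−223) = 223 − 88.35 = 134.65 → 135
  B: 31 + 90.21 = 121.21 → 121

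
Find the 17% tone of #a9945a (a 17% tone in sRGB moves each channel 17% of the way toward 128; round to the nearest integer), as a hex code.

#a29160

#a9945a is rgb(169, 148, 90).
Per channel, c → c + 0.17(128 − c):
  R: 169 − 6.97 = 162.03 → 162
  G: 148 − 3.4 = 144.6 → 145
  B: 90 + 6.46 = 96.46 → 96
rgb(162, 145, 96) = #a29160.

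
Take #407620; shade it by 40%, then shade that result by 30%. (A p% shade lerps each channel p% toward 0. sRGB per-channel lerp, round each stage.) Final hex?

#1b320d

#407620 is rgb(64, 118, 32).
Lerp each channel 40% toward 0:
  R: 64 + 0.4×(0−64) = 64 − 25.6 = 38.4 → 38
  G: 118 − 47.2 = 70.8 → 71
  B: 32 + 0.4×(0−32) = 32 − 12.8 = 19.2 → 19
After the shade: rgb(38, 71, 19) = #264713.
Per channel, c → c + 0.3(0 − c):
  R: 38 − 11.4 = 26.6 → 27
  G: 71 − 21.3 = 49.7 → 50
  B: 19 + 0.3×(0−19) = 19 − 5.7 = 13.3 → 13
rgb(27, 50, 13) = #1b320d.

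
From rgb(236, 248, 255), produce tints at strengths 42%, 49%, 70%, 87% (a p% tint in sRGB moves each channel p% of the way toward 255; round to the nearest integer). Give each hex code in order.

42%: (236 + 7.98 = 243.98→244, 248 + 2.94 = 250.94→251, 255→255) → #F4FBFF
49%: (236 + 9.31 = 245.31→245, 248 + 3.43 = 251.43→251, 255→255) → #F5FBFF
70%: (236 + 13.3 = 249.3→249, 248 + 4.9 = 252.9→253, 255→255) → #F9FDFF
87%: (236 + 16.53 = 252.53→253, 248 + 6.09 = 254.09→254, 255→255) → #FDFEFF

#F4FBFF, #F5FBFF, #F9FDFF, #FDFEFF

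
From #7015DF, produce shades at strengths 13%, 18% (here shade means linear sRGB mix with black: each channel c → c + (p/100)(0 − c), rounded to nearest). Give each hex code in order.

#6112C2, #5C11B7

#7015DF is rgb(112, 21, 223).
13%: (112 − 14.56 = 97.44→97, 21 − 2.73 = 18.27→18, 223 − 28.99 = 194.01→194) → #6112C2
18%: (112 − 20.16 = 91.84→92, 21 − 3.78 = 17.22→17, 223 − 40.14 = 182.86→183) → #5C11B7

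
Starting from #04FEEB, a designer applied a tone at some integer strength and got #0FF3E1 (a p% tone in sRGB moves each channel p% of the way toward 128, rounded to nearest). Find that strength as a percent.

9%

#04FEEB is rgb(4, 254, 235); #0FF3E1 is rgb(15, 243, 225).
On the G channel (widest range): 243 ≈ 254 + (p/100)(128 − 254), so p ≈ 100×(243 − 254)/(128 − 254) = -1100/-126 = 8.73.
p = 9 reproduces all three channels after rounding.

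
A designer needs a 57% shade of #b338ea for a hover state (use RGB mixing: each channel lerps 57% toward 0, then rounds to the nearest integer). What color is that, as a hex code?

#4d1865

#b338ea is rgb(179, 56, 234).
A 57% shade moves each channel 57% toward 0:
  R: 179 + 0.57×(0−179) = 179 − 102.03 = 76.97 → 77
  G: 56 − 31.92 = 24.08 → 24
  B: 234 − 133.38 = 100.62 → 101
rgb(77, 24, 101) = #4d1865.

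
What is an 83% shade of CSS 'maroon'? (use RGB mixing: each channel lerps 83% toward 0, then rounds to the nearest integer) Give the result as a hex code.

#160000

CSS maroon is rgb(128, 0, 0).
Per channel, c → c + 0.83(0 − c):
  R: 128 + 0.83×(0−128) = 128 − 106.24 = 21.76 → 22
  G: 0 + 0.83×(0−0) = 0 + 0 = 0 → 0
  B: 0 + 0 = 0 → 0
rgb(22, 0, 0) = #160000.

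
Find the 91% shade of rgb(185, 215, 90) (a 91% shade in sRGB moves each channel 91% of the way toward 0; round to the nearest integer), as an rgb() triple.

A 91% shade moves each channel 91% toward 0:
  R: 185 + 0.91×(0−185) = 185 − 168.35 = 16.65 → 17
  G: 215 − 195.65 = 19.35 → 19
  B: 90 − 81.9 = 8.1 → 8

rgb(17, 19, 8)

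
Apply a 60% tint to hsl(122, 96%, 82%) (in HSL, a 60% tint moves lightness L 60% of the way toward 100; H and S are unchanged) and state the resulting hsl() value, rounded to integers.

L moves 60% from 82 toward 100: 82 + 10.8 = 92.8 → 93.
H and S are unchanged.

hsl(122, 96%, 93%)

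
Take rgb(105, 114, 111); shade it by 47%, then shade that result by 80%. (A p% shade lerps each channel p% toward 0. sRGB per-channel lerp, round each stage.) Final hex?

#0b0c0c

Per channel, c → c + 0.47(0 − c):
  R: 105 + 0.47×(0−105) = 105 − 49.35 = 55.65 → 56
  G: 114 + 0.47×(0−114) = 114 − 53.58 = 60.42 → 60
  B: 111 + 0.47×(0−111) = 111 − 52.17 = 58.83 → 59
After the shade: rgb(56, 60, 59) = #383c3b.
Per channel, c → c + 0.8(0 − c):
  R: 56 + 0.8×(0−56) = 56 − 44.8 = 11.2 → 11
  G: 60 + 0.8×(0−60) = 60 − 48 = 12 → 12
  B: 59 + 0.8×(0−59) = 59 − 47.2 = 11.8 → 12
rgb(11, 12, 12) = #0b0c0c.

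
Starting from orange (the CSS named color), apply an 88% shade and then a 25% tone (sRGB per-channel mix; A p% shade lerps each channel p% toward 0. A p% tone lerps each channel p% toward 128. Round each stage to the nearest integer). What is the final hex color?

#372f20

CSS orange is rgb(255, 165, 0).
Per channel, c → c + 0.88(0 − c):
  R: 255 + 0.88×(0−255) = 255 − 224.4 = 30.6 → 31
  G: 165 + 0.88×(0−165) = 165 − 145.2 = 19.8 → 20
  B: 0 + 0.88×(0−0) = 0 + 0 = 0 → 0
After the shade: rgb(31, 20, 0) = #1f1400.
A 25% tone moves each channel 25% toward 128:
  R: 31 + 24.25 = 55.25 → 55
  G: 20 + 27 = 47 → 47
  B: 0 + 32 = 32 → 32
rgb(55, 47, 32) = #372f20.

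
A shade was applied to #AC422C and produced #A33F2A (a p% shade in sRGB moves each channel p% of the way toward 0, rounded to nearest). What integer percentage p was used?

#AC422C is rgb(172, 66, 44); #A33F2A is rgb(163, 63, 42).
On the R channel (widest range): 163 ≈ 172 + (p/100)(0 − 172), so p ≈ 100×(163 − 172)/(0 − 172) = -900/-172 = 5.23.
p = 5 reproduces all three channels after rounding.

5%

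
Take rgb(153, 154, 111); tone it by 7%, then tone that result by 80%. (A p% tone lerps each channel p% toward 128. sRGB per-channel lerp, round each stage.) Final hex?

A 7% tone moves each channel 7% toward 128:
  R: 153 + 0.07×(128−153) = 153 − 1.75 = 151.25 → 151
  G: 154 − 1.82 = 152.18 → 152
  B: 111 + 1.19 = 112.19 → 112
After the tone: rgb(151, 152, 112) = #979870.
Lerp each channel 80% toward 128:
  R: 151 − 18.4 = 132.6 → 133
  G: 152 − 19.2 = 132.8 → 133
  B: 112 + 0.8×(128−112) = 112 + 12.8 = 124.8 → 125
rgb(133, 133, 125) = #85857D.

#85857D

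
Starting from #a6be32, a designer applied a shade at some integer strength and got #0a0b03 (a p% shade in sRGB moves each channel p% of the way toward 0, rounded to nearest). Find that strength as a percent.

#a6be32 is rgb(166, 190, 50); #0a0b03 is rgb(10, 11, 3).
On the G channel (widest range): 11 ≈ 190 + (p/100)(0 − 190), so p ≈ 100×(11 − 190)/(0 − 190) = -17900/-190 = 94.21.
p = 94 reproduces all three channels after rounding.

94%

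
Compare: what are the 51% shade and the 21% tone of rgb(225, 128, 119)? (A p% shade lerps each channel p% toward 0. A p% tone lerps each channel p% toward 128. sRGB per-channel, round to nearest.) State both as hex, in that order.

#6E3F3A, #CD8079

51% shade:
  R: 225 − 114.75 = 110.25 → 110
  G: 128 + 0.51×(0−128) = 128 − 65.28 = 62.72 → 63
  B: 119 − 60.69 = 58.31 → 58
  → #6E3F3A
21% tone:
  R: 225 + 0.21×(128−225) = 225 − 20.37 = 204.63 → 205
  G: 128 + 0.21×(128−128) = 128 + 0 = 128 → 128
  B: 119 + 1.89 = 120.89 → 121
  → #CD8079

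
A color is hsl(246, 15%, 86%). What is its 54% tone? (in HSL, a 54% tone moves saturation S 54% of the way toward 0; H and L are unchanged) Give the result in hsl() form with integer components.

hsl(246, 7%, 86%)

S moves 54% from 15 toward 0: 15 − 8.1 = 6.9 → 7.
H and L are unchanged.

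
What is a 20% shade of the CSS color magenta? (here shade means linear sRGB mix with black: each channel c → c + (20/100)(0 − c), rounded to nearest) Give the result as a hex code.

CSS magenta is rgb(255, 0, 255).
Per channel, c → c + 0.2(0 − c):
  R: 255 + 0.2×(0−255) = 255 − 51 = 204 → 204
  G: 0 + 0.2×(0−0) = 0 + 0 = 0 → 0
  B: 255 − 51 = 204 → 204
rgb(204, 0, 204) = #cc00cc.

#cc00cc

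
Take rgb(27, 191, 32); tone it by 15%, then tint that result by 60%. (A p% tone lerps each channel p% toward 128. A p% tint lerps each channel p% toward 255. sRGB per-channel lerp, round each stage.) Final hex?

Per channel, c → c + 0.15(128 − c):
  R: 27 + 0.15×(128−27) = 27 + 15.15 = 42.15 → 42
  G: 191 + 0.15×(128−191) = 191 − 9.45 = 181.55 → 182
  B: 32 + 0.15×(128−32) = 32 + 14.4 = 46.4 → 46
After the tone: rgb(42, 182, 46) = #2AB62E.
Lerp each channel 60% toward 255:
  R: 42 + 0.6×(255−42) = 42 + 127.8 = 169.8 → 170
  G: 182 + 0.6×(255−182) = 182 + 43.8 = 225.8 → 226
  B: 46 + 0.6×(255−46) = 46 + 125.4 = 171.4 → 171
rgb(170, 226, 171) = #AAE2AB.

#AAE2AB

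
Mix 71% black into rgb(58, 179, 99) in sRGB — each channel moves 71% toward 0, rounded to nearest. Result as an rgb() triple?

rgb(17, 52, 29)

Per channel, c → c + 0.71(0 − c):
  R: 58 + 0.71×(0−58) = 58 − 41.18 = 16.82 → 17
  G: 179 + 0.71×(0−179) = 179 − 127.09 = 51.91 → 52
  B: 99 − 70.29 = 28.71 → 29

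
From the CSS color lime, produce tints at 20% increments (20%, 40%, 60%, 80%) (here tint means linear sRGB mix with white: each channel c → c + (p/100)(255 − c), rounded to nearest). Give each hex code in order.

CSS lime is rgb(0, 255, 0).
20%: (0 + 51 = 51→51, 255→255, 0 + 51 = 51→51) → #33FF33
40%: (0 + 102 = 102→102, 255→255, 0 + 102 = 102→102) → #66FF66
60%: (0 + 153 = 153→153, 255→255, 0 + 153 = 153→153) → #99FF99
80%: (0 + 204 = 204→204, 255→255, 0 + 204 = 204→204) → #CCFFCC

#33FF33, #66FF66, #99FF99, #CCFFCC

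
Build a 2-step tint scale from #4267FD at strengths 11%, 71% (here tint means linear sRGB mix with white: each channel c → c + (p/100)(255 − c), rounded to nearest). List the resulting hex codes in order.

#5778FD, #C8D3FE

#4267FD is rgb(66, 103, 253).
11%: (66 + 20.79 = 86.79→87, 103 + 16.72 = 119.72→120, 253→253) → #5778FD
71%: (66 + 134.19 = 200.19→200, 103 + 107.92 = 210.92→211, 253 + 1.42 = 254.42→254) → #C8D3FE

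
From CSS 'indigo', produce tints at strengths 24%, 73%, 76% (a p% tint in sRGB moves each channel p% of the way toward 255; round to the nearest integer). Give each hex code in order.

CSS indigo is rgb(75, 0, 130).
24%: (75 + 43.2 = 118.2→118, 0 + 61.2 = 61.2→61, 130 + 30 = 160→160) → #763da0
73%: (75 + 131.4 = 206.4→206, 0 + 186.15 = 186.15→186, 130 + 91.25 = 221.25→221) → #cebadd
76%: (75 + 136.8 = 211.8→212, 0 + 193.8 = 193.8→194, 130 + 95 = 225→225) → #d4c2e1

#763da0, #cebadd, #d4c2e1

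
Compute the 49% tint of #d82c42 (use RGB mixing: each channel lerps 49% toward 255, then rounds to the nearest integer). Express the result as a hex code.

#d82c42 is rgb(216, 44, 66).
A 49% tint moves each channel 49% toward 255:
  R: 216 + 0.49×(255−216) = 216 + 19.11 = 235.11 → 235
  G: 44 + 0.49×(255−44) = 44 + 103.39 = 147.39 → 147
  B: 66 + 92.61 = 158.61 → 159
rgb(235, 147, 159) = #eb939f.

#eb939f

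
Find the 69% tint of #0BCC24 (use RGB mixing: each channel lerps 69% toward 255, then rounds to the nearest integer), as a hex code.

#0BCC24 is rgb(11, 204, 36).
A 69% tint moves each channel 69% toward 255:
  R: 11 + 0.69×(255−11) = 11 + 168.36 = 179.36 → 179
  G: 204 + 0.69×(255−204) = 204 + 35.19 = 239.19 → 239
  B: 36 + 151.11 = 187.11 → 187
rgb(179, 239, 187) = #B3EFBB.

#B3EFBB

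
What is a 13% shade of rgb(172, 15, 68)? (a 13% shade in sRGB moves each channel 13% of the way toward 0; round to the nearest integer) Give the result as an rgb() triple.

A 13% shade moves each channel 13% toward 0:
  R: 172 − 22.36 = 149.64 → 150
  G: 15 − 1.95 = 13.05 → 13
  B: 68 + 0.13×(0−68) = 68 − 8.84 = 59.16 → 59

rgb(150, 13, 59)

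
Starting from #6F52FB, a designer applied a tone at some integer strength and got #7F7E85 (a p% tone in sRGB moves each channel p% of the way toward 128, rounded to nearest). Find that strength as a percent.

#6F52FB is rgb(111, 82, 251); #7F7E85 is rgb(127, 126, 133).
On the B channel (widest range): 133 ≈ 251 + (p/100)(128 − 251), so p ≈ 100×(133 − 251)/(128 − 251) = -11800/-123 = 95.93.
p = 96 reproduces all three channels after rounding.

96%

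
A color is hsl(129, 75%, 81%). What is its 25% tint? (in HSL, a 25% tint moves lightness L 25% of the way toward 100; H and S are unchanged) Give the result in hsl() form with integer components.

hsl(129, 75%, 86%)

L moves 25% from 81 toward 100: 81 + 4.75 = 85.75 → 86.
H and S are unchanged.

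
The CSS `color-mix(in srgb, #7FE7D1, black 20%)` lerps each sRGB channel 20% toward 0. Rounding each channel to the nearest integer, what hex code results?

#66B9A7

#7FE7D1 is rgb(127, 231, 209).
A 20% shade moves each channel 20% toward 0:
  R: 127 − 25.4 = 101.6 → 102
  G: 231 − 46.2 = 184.8 → 185
  B: 209 + 0.2×(0−209) = 209 − 41.8 = 167.2 → 167
rgb(102, 185, 167) = #66B9A7.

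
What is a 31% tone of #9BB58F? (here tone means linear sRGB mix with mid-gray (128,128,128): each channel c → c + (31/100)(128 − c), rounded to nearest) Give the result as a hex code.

#9BB58F is rgb(155, 181, 143).
Per channel, c → c + 0.31(128 − c):
  R: 155 + 0.31×(128−155) = 155 − 8.37 = 146.63 → 147
  G: 181 + 0.31×(128−181) = 181 − 16.43 = 164.57 → 165
  B: 143 − 4.65 = 138.35 → 138
rgb(147, 165, 138) = #93A58A.

#93A58A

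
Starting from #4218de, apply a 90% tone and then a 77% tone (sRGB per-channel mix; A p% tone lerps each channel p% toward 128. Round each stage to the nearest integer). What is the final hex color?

#7f7e82

#4218de is rgb(66, 24, 222).
Lerp each channel 90% toward 128:
  R: 66 + 55.8 = 121.8 → 122
  G: 24 + 0.9×(128−24) = 24 + 93.6 = 117.6 → 118
  B: 222 + 0.9×(128−222) = 222 − 84.6 = 137.4 → 137
After the tone: rgb(122, 118, 137) = #7a7689.
Lerp each channel 77% toward 128:
  R: 122 + 0.77×(128−122) = 122 + 4.62 = 126.62 → 127
  G: 118 + 7.7 = 125.7 → 126
  B: 137 + 0.77×(128−137) = 137 − 6.93 = 130.07 → 130
rgb(127, 126, 130) = #7f7e82.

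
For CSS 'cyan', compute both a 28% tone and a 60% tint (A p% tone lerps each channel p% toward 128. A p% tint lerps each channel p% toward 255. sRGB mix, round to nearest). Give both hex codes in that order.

#24DBDB, #99FFFF

CSS cyan is rgb(0, 255, 255).
28% tone:
  R: 0 + 0.28×(128−0) = 0 + 35.84 = 35.84 → 36
  G: 255 + 0.28×(128−255) = 255 − 35.56 = 219.44 → 219
  B: 255 − 35.56 = 219.44 → 219
  → #24DBDB
60% tint:
  R: 0 + 153 = 153 → 153
  G: 255 + 0 = 255 → 255
  B: 255 + 0.6×(255−255) = 255 + 0 = 255 → 255
  → #99FFFF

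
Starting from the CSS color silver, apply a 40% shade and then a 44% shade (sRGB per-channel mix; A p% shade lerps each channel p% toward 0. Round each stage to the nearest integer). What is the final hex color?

CSS silver is rgb(192, 192, 192).
Lerp each channel 40% toward 0:
  R: 192 − 76.8 = 115.2 → 115
  G: 192 + 0.4×(0−192) = 192 − 76.8 = 115.2 → 115
  B: 192 − 76.8 = 115.2 → 115
After the shade: rgb(115, 115, 115) = #737373.
Lerp each channel 44% toward 0:
  R: 115 − 50.6 = 64.4 → 64
  G: 115 + 0.44×(0−115) = 115 − 50.6 = 64.4 → 64
  B: 115 + 0.44×(0−115) = 115 − 50.6 = 64.4 → 64
rgb(64, 64, 64) = #404040.

#404040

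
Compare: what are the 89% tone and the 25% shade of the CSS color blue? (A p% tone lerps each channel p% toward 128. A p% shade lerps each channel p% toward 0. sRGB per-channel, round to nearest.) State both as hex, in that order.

CSS blue is rgb(0, 0, 255).
89% tone:
  R: 0 + 113.92 = 113.92 → 114
  G: 0 + 113.92 = 113.92 → 114
  B: 255 − 113.03 = 141.97 → 142
  → #72728E
25% shade:
  R: 0 + 0.25×(0−0) = 0 + 0 = 0 → 0
  G: 0 + 0.25×(0−0) = 0 + 0 = 0 → 0
  B: 255 + 0.25×(0−255) = 255 − 63.75 = 191.25 → 191
  → #0000BF

#72728E, #0000BF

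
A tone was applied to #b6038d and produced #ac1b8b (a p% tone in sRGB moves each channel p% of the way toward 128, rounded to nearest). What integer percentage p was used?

#b6038d is rgb(182, 3, 141); #ac1b8b is rgb(172, 27, 139).
On the G channel (widest range): 27 ≈ 3 + (p/100)(128 − 3), so p ≈ 100×(27 − 3)/(128 − 3) = 2400/125 = 19.20.
p = 19 reproduces all three channels after rounding.

19%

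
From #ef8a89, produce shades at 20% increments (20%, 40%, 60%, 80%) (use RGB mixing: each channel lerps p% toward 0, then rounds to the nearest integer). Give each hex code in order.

#ef8a89 is rgb(239, 138, 137).
20%: (239 − 47.8 = 191.2→191, 138 − 27.6 = 110.4→110, 137 − 27.4 = 109.6→110) → #bf6e6e
40%: (239 − 95.6 = 143.4→143, 138 − 55.2 = 82.8→83, 137 − 54.8 = 82.2→82) → #8f5352
60%: (239 − 143.4 = 95.6→96, 138 − 82.8 = 55.2→55, 137 − 82.2 = 54.8→55) → #603737
80%: (239 − 191.2 = 47.8→48, 138 − 110.4 = 27.6→28, 137 − 109.6 = 27.4→27) → #301c1b

#bf6e6e, #8f5352, #603737, #301c1b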